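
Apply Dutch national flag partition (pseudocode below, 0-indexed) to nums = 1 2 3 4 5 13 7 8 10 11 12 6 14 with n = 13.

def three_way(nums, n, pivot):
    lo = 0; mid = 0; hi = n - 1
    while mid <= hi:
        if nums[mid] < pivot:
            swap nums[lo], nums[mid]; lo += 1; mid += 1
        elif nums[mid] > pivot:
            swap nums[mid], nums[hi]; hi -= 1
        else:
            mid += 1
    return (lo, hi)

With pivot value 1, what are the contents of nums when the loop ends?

lo=0 mid=0 hi=12
1=1: mid=1
2>1: swap(1,12), hi=11 ⇒ 1 14 3 4 5 13 7 8 10 11 12 6 2
14>1: swap(1,11), hi=10 ⇒ 1 6 3 4 5 13 7 8 10 11 12 14 2
6>1: swap(1,10), hi=9 ⇒ 1 12 3 4 5 13 7 8 10 11 6 14 2
12>1: swap(1,9), hi=8 ⇒ 1 11 3 4 5 13 7 8 10 12 6 14 2
11>1: swap(1,8), hi=7 ⇒ 1 10 3 4 5 13 7 8 11 12 6 14 2
10>1: swap(1,7), hi=6 ⇒ 1 8 3 4 5 13 7 10 11 12 6 14 2
8>1: swap(1,6), hi=5 ⇒ 1 7 3 4 5 13 8 10 11 12 6 14 2
7>1: swap(1,5), hi=4 ⇒ 1 13 3 4 5 7 8 10 11 12 6 14 2
13>1: swap(1,4), hi=3 ⇒ 1 5 3 4 13 7 8 10 11 12 6 14 2
5>1: swap(1,3), hi=2 ⇒ 1 4 3 5 13 7 8 10 11 12 6 14 2
4>1: swap(1,2), hi=1 ⇒ 1 3 4 5 13 7 8 10 11 12 6 14 2
3>1: swap(1,1), hi=0 ⇒ 1 3 4 5 13 7 8 10 11 12 6 14 2
done. lo=0 hi=0; nums=1 3 4 5 13 7 8 10 11 12 6 14 2

1 3 4 5 13 7 8 10 11 12 6 14 2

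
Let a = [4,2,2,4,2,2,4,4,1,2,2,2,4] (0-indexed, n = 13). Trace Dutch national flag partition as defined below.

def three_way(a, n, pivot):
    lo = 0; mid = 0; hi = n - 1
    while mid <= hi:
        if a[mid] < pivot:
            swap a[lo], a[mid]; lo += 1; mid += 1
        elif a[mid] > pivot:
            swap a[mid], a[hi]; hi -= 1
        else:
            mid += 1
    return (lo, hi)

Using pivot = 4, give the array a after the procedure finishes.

pivot = 4; lo=0, mid=0, hi=12
a[mid]=4=4: mid=1
a[mid]=2<4: swap a[0],a[1]; lo=1,mid=2 → [2,4,2,4,2,2,4,4,1,2,2,2,4]
a[mid]=2<4: swap a[1],a[2]; lo=2,mid=3 → [2,2,4,4,2,2,4,4,1,2,2,2,4]
a[mid]=4=4: mid=4
a[mid]=2<4: swap a[2],a[4]; lo=3,mid=5 → [2,2,2,4,4,2,4,4,1,2,2,2,4]
a[mid]=2<4: swap a[3],a[5]; lo=4,mid=6 → [2,2,2,2,4,4,4,4,1,2,2,2,4]
a[mid]=4=4: mid=7
a[mid]=4=4: mid=8
a[mid]=1<4: swap a[4],a[8]; lo=5,mid=9 → [2,2,2,2,1,4,4,4,4,2,2,2,4]
a[mid]=2<4: swap a[5],a[9]; lo=6,mid=10 → [2,2,2,2,1,2,4,4,4,4,2,2,4]
a[mid]=2<4: swap a[6],a[10]; lo=7,mid=11 → [2,2,2,2,1,2,2,4,4,4,4,2,4]
a[mid]=2<4: swap a[7],a[11]; lo=8,mid=12 → [2,2,2,2,1,2,2,2,4,4,4,4,4]
a[mid]=4=4: mid=13
end: lo=8, hi=12; a = [2,2,2,2,1,2,2,2,4,4,4,4,4]

[2,2,2,2,1,2,2,2,4,4,4,4,4]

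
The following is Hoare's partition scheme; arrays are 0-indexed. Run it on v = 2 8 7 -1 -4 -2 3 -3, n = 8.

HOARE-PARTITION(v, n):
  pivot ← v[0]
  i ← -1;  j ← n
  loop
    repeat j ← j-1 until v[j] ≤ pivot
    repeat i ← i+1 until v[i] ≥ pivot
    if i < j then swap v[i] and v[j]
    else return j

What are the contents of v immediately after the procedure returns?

-3 -2 -4 -1 7 8 3 2

pivot=2
j stops at 7 (-3), i stops at 0 (2); swap ⇒ -3 8 7 -1 -4 -2 3 2
j stops at 5 (-2), i stops at 1 (8); swap ⇒ -3 -2 7 -1 -4 8 3 2
j stops at 4 (-4), i stops at 2 (7); swap ⇒ -3 -2 -4 -1 7 8 3 2
j stops at 3, i stops at 4; i≥j ⇒ return 3. v=-3 -2 -4 -1 7 8 3 2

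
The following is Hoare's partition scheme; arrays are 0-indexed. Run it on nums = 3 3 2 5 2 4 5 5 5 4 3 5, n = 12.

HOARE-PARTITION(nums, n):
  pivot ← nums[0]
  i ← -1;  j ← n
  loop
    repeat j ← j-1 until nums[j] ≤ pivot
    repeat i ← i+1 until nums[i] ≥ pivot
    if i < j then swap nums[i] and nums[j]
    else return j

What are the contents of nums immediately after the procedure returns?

pivot=3
j stops at 10 (3), i stops at 0 (3); swap ⇒ 3 3 2 5 2 4 5 5 5 4 3 5
j stops at 4 (2), i stops at 1 (3); swap ⇒ 3 2 2 5 3 4 5 5 5 4 3 5
j stops at 2, i stops at 3; i≥j ⇒ return 2. nums=3 2 2 5 3 4 5 5 5 4 3 5

3 2 2 5 3 4 5 5 5 4 3 5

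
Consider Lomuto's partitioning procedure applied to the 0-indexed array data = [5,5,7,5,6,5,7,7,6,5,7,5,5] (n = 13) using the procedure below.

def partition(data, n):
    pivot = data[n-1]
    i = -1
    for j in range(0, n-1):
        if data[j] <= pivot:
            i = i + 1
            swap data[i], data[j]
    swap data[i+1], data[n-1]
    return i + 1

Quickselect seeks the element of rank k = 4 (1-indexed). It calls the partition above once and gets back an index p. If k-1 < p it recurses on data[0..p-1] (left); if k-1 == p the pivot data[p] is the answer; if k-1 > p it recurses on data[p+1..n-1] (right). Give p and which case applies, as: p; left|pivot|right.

pivot=5, i=-1
j=0: 5≤5, i=0, swap(0,0) ⇒ [5,5,7,5,6,5,7,7,6,5,7,5,5]
j=1: 5≤5, i=1, swap(1,1) ⇒ [5,5,7,5,6,5,7,7,6,5,7,5,5]
j=2: 7>5, skip
j=3: 5≤5, i=2, swap(2,3) ⇒ [5,5,5,7,6,5,7,7,6,5,7,5,5]
j=4: 6>5, skip
j=5: 5≤5, i=3, swap(3,5) ⇒ [5,5,5,5,6,7,7,7,6,5,7,5,5]
j=6: 7>5, skip
j=7: 7>5, skip
j=8: 6>5, skip
j=9: 5≤5, i=4, swap(4,9) ⇒ [5,5,5,5,5,7,7,7,6,6,7,5,5]
j=10: 7>5, skip
j=11: 5≤5, i=5, swap(5,11) ⇒ [5,5,5,5,5,5,7,7,6,6,7,7,5]
swap(6,12) ⇒ [5,5,5,5,5,5,5,7,6,6,7,7,7]; return 6
p = 6; k-1 = 3 < 6 ⇒ left

6; left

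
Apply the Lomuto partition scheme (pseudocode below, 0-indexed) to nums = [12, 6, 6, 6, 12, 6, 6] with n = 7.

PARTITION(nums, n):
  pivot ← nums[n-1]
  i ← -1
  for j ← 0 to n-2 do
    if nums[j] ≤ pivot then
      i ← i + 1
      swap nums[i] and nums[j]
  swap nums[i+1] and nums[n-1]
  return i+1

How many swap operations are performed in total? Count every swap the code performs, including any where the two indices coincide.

5

pivot = nums[6] = 6; i = -1
j=0: nums[0]=12 > 6 → no swap
j=1: nums[1]=6 ≤ 6 → i=0, swap nums[0],nums[1] → [6, 12, 6, 6, 12, 6, 6]
j=2: nums[2]=6 ≤ 6 → i=1, swap nums[1],nums[2] → [6, 6, 12, 6, 12, 6, 6]
j=3: nums[3]=6 ≤ 6 → i=2, swap nums[2],nums[3] → [6, 6, 6, 12, 12, 6, 6]
j=4: nums[4]=12 > 6 → no swap
j=5: nums[5]=6 ≤ 6 → i=3, swap nums[3],nums[5] → [6, 6, 6, 6, 12, 12, 6]
final swap nums[4],nums[6] → [6, 6, 6, 6, 6, 12, 12]; return 4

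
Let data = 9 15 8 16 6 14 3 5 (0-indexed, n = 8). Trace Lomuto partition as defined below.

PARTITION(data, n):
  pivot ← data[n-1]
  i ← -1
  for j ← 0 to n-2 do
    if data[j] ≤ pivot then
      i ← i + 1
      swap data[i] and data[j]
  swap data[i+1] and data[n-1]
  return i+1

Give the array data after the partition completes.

pivot = data[7] = 5; i = -1
j=0: data[0]=9 > 5 → no swap
j=1: data[1]=15 > 5 → no swap
j=2: data[2]=8 > 5 → no swap
j=3: data[3]=16 > 5 → no swap
j=4: data[4]=6 > 5 → no swap
j=5: data[5]=14 > 5 → no swap
j=6: data[6]=3 ≤ 5 → i=0, swap data[0],data[6] → 3 15 8 16 6 14 9 5
final swap data[1],data[7] → 3 5 8 16 6 14 9 15; return 1

3 5 8 16 6 14 9 15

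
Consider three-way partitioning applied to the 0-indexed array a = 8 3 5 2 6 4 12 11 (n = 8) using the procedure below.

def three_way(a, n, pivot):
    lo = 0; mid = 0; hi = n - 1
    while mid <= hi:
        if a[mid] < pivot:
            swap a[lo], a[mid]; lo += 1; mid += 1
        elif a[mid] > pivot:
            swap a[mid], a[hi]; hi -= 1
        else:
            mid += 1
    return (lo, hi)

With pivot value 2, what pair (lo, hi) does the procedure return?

(0, 0)

lo=0 mid=0 hi=7
8>2: swap(0,7), hi=6 ⇒ 11 3 5 2 6 4 12 8
11>2: swap(0,6), hi=5 ⇒ 12 3 5 2 6 4 11 8
12>2: swap(0,5), hi=4 ⇒ 4 3 5 2 6 12 11 8
4>2: swap(0,4), hi=3 ⇒ 6 3 5 2 4 12 11 8
6>2: swap(0,3), hi=2 ⇒ 2 3 5 6 4 12 11 8
2=2: mid=1
3>2: swap(1,2), hi=1 ⇒ 2 5 3 6 4 12 11 8
5>2: swap(1,1), hi=0 ⇒ 2 5 3 6 4 12 11 8
done. lo=0 hi=0; a=2 5 3 6 4 12 11 8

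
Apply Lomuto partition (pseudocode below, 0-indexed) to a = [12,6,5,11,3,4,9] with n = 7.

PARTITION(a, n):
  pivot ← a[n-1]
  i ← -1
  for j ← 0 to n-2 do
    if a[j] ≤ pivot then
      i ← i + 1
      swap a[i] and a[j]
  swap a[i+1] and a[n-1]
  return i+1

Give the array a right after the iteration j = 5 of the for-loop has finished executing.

[6,5,3,4,12,11,9]

pivot = a[6] = 9; i = -1
j=0: a[0]=12 > 9 → no swap
j=1: a[1]=6 ≤ 9 → i=0, swap a[0],a[1] → [6,12,5,11,3,4,9]
j=2: a[2]=5 ≤ 9 → i=1, swap a[1],a[2] → [6,5,12,11,3,4,9]
j=3: a[3]=11 > 9 → no swap
j=4: a[4]=3 ≤ 9 → i=2, swap a[2],a[4] → [6,5,3,11,12,4,9]
j=5: a[5]=4 ≤ 9 → i=3, swap a[3],a[5] → [6,5,3,4,12,11,9]
(after j=5) a = [6,5,3,4,12,11,9]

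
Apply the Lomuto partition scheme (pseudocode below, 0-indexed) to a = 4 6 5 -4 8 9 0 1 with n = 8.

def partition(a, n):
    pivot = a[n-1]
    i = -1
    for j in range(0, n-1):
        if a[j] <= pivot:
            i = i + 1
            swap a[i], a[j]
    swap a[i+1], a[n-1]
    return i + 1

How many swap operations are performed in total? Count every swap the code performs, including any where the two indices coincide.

pivot = a[7] = 1; i = -1
j=0: a[0]=4 > 1 → no swap
j=1: a[1]=6 > 1 → no swap
j=2: a[2]=5 > 1 → no swap
j=3: a[3]=-4 ≤ 1 → i=0, swap a[0],a[3] → -4 6 5 4 8 9 0 1
j=4: a[4]=8 > 1 → no swap
j=5: a[5]=9 > 1 → no swap
j=6: a[6]=0 ≤ 1 → i=1, swap a[1],a[6] → -4 0 5 4 8 9 6 1
final swap a[2],a[7] → -4 0 1 4 8 9 6 5; return 2

3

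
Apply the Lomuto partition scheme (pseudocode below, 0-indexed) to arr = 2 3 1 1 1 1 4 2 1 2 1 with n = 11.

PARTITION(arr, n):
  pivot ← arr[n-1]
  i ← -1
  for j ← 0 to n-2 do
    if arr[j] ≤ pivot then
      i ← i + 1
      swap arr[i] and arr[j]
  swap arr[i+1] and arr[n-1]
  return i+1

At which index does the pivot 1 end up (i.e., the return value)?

5

pivot=1, i=-1
j=0: 2>1, skip
j=1: 3>1, skip
j=2: 1≤1, i=0, swap(0,2) ⇒ 1 3 2 1 1 1 4 2 1 2 1
j=3: 1≤1, i=1, swap(1,3) ⇒ 1 1 2 3 1 1 4 2 1 2 1
j=4: 1≤1, i=2, swap(2,4) ⇒ 1 1 1 3 2 1 4 2 1 2 1
j=5: 1≤1, i=3, swap(3,5) ⇒ 1 1 1 1 2 3 4 2 1 2 1
j=6: 4>1, skip
j=7: 2>1, skip
j=8: 1≤1, i=4, swap(4,8) ⇒ 1 1 1 1 1 3 4 2 2 2 1
j=9: 2>1, skip
swap(5,10) ⇒ 1 1 1 1 1 1 4 2 2 2 3; return 5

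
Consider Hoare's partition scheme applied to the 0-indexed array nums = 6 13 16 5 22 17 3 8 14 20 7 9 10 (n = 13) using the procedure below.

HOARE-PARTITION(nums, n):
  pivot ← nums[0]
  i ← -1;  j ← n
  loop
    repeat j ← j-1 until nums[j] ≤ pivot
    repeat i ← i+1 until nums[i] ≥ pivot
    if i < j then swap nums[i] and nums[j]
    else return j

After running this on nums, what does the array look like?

3 5 16 13 22 17 6 8 14 20 7 9 10

pivot=6
j stops at 6 (3), i stops at 0 (6); swap ⇒ 3 13 16 5 22 17 6 8 14 20 7 9 10
j stops at 3 (5), i stops at 1 (13); swap ⇒ 3 5 16 13 22 17 6 8 14 20 7 9 10
j stops at 1, i stops at 2; i≥j ⇒ return 1. nums=3 5 16 13 22 17 6 8 14 20 7 9 10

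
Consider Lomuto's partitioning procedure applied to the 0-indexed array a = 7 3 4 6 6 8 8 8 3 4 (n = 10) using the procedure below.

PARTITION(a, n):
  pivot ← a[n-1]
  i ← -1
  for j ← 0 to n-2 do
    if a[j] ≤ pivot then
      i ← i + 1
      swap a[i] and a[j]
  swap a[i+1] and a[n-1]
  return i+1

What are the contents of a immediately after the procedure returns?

pivot=4, i=-1
j=0: 7>4, skip
j=1: 3≤4, i=0, swap(0,1) ⇒ 3 7 4 6 6 8 8 8 3 4
j=2: 4≤4, i=1, swap(1,2) ⇒ 3 4 7 6 6 8 8 8 3 4
j=3: 6>4, skip
j=4: 6>4, skip
j=5: 8>4, skip
j=6: 8>4, skip
j=7: 8>4, skip
j=8: 3≤4, i=2, swap(2,8) ⇒ 3 4 3 6 6 8 8 8 7 4
swap(3,9) ⇒ 3 4 3 4 6 8 8 8 7 6; return 3

3 4 3 4 6 8 8 8 7 6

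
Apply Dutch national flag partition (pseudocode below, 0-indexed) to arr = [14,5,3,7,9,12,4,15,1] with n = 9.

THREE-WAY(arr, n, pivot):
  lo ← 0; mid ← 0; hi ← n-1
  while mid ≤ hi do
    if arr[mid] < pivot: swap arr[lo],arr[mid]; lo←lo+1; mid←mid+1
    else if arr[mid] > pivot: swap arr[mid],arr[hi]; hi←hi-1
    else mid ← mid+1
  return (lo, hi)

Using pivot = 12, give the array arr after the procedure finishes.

[1,5,3,7,9,4,12,15,14]

pivot = 12; lo=0, mid=0, hi=8
arr[mid]=14>12: swap arr[0],arr[8]; hi=7 → [1,5,3,7,9,12,4,15,14]
arr[mid]=1<12: swap arr[0],arr[0]; lo=1,mid=1 → [1,5,3,7,9,12,4,15,14]
arr[mid]=5<12: swap arr[1],arr[1]; lo=2,mid=2 → [1,5,3,7,9,12,4,15,14]
arr[mid]=3<12: swap arr[2],arr[2]; lo=3,mid=3 → [1,5,3,7,9,12,4,15,14]
arr[mid]=7<12: swap arr[3],arr[3]; lo=4,mid=4 → [1,5,3,7,9,12,4,15,14]
arr[mid]=9<12: swap arr[4],arr[4]; lo=5,mid=5 → [1,5,3,7,9,12,4,15,14]
arr[mid]=12=12: mid=6
arr[mid]=4<12: swap arr[5],arr[6]; lo=6,mid=7 → [1,5,3,7,9,4,12,15,14]
arr[mid]=15>12: swap arr[7],arr[7]; hi=6 → [1,5,3,7,9,4,12,15,14]
end: lo=6, hi=6; arr = [1,5,3,7,9,4,12,15,14]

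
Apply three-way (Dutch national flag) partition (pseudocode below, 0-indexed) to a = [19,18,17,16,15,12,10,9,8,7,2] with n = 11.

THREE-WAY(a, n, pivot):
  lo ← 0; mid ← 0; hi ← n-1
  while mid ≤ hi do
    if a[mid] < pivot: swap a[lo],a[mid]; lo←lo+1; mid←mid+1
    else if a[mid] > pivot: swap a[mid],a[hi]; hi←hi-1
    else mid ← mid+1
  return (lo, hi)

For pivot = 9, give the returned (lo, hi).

(3, 3)

pivot = 9; lo=0, mid=0, hi=10
a[mid]=19>9: swap a[0],a[10]; hi=9 → [2,18,17,16,15,12,10,9,8,7,19]
a[mid]=2<9: swap a[0],a[0]; lo=1,mid=1 → [2,18,17,16,15,12,10,9,8,7,19]
a[mid]=18>9: swap a[1],a[9]; hi=8 → [2,7,17,16,15,12,10,9,8,18,19]
a[mid]=7<9: swap a[1],a[1]; lo=2,mid=2 → [2,7,17,16,15,12,10,9,8,18,19]
a[mid]=17>9: swap a[2],a[8]; hi=7 → [2,7,8,16,15,12,10,9,17,18,19]
a[mid]=8<9: swap a[2],a[2]; lo=3,mid=3 → [2,7,8,16,15,12,10,9,17,18,19]
a[mid]=16>9: swap a[3],a[7]; hi=6 → [2,7,8,9,15,12,10,16,17,18,19]
a[mid]=9=9: mid=4
a[mid]=15>9: swap a[4],a[6]; hi=5 → [2,7,8,9,10,12,15,16,17,18,19]
a[mid]=10>9: swap a[4],a[5]; hi=4 → [2,7,8,9,12,10,15,16,17,18,19]
a[mid]=12>9: swap a[4],a[4]; hi=3 → [2,7,8,9,12,10,15,16,17,18,19]
end: lo=3, hi=3; a = [2,7,8,9,12,10,15,16,17,18,19]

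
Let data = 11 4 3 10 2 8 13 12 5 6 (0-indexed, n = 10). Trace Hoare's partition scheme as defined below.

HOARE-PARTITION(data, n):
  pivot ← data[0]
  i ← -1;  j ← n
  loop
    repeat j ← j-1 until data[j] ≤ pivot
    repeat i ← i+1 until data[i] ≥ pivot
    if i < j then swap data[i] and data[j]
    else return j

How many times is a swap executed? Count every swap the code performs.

2

pivot = data[0] = 11; i = -1, j = 10
j→9 (data[9]=6≤11), i→0 (data[0]=11≥11); i<j, swap → 6 4 3 10 2 8 13 12 5 11
j→8 (data[8]=5≤11), i→6 (data[6]=13≥11); i<j, swap → 6 4 3 10 2 8 5 12 13 11
j→6, i→7; i≥j, return j=6. data = 6 4 3 10 2 8 5 12 13 11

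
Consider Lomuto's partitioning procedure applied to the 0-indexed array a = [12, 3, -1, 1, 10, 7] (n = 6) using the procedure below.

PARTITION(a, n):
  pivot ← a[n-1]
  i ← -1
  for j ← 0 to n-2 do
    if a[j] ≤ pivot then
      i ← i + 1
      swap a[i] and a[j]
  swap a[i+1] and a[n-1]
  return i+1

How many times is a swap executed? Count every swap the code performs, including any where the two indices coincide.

pivot = a[5] = 7; i = -1
j=0: a[0]=12 > 7 → no swap
j=1: a[1]=3 ≤ 7 → i=0, swap a[0],a[1] → [3, 12, -1, 1, 10, 7]
j=2: a[2]=-1 ≤ 7 → i=1, swap a[1],a[2] → [3, -1, 12, 1, 10, 7]
j=3: a[3]=1 ≤ 7 → i=2, swap a[2],a[3] → [3, -1, 1, 12, 10, 7]
j=4: a[4]=10 > 7 → no swap
final swap a[3],a[5] → [3, -1, 1, 7, 10, 12]; return 3

4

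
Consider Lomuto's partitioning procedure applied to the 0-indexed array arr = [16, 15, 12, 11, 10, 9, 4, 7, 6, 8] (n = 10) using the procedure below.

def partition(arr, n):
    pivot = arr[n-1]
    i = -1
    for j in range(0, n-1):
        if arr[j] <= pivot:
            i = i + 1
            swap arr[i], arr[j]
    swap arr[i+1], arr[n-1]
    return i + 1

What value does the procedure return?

pivot=8, i=-1
j=0: 16>8, skip
j=1: 15>8, skip
j=2: 12>8, skip
j=3: 11>8, skip
j=4: 10>8, skip
j=5: 9>8, skip
j=6: 4≤8, i=0, swap(0,6) ⇒ [4, 15, 12, 11, 10, 9, 16, 7, 6, 8]
j=7: 7≤8, i=1, swap(1,7) ⇒ [4, 7, 12, 11, 10, 9, 16, 15, 6, 8]
j=8: 6≤8, i=2, swap(2,8) ⇒ [4, 7, 6, 11, 10, 9, 16, 15, 12, 8]
swap(3,9) ⇒ [4, 7, 6, 8, 10, 9, 16, 15, 12, 11]; return 3

3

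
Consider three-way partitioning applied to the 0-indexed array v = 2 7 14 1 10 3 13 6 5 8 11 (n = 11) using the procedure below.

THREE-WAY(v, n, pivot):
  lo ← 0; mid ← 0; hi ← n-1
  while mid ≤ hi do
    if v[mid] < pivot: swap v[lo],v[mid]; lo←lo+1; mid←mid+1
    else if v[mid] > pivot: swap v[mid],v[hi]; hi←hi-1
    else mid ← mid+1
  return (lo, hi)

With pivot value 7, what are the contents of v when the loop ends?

lo=0 mid=0 hi=10
2<7: swap(0,0), lo=1 mid=1 ⇒ 2 7 14 1 10 3 13 6 5 8 11
7=7: mid=2
14>7: swap(2,10), hi=9 ⇒ 2 7 11 1 10 3 13 6 5 8 14
11>7: swap(2,9), hi=8 ⇒ 2 7 8 1 10 3 13 6 5 11 14
8>7: swap(2,8), hi=7 ⇒ 2 7 5 1 10 3 13 6 8 11 14
5<7: swap(1,2), lo=2 mid=3 ⇒ 2 5 7 1 10 3 13 6 8 11 14
1<7: swap(2,3), lo=3 mid=4 ⇒ 2 5 1 7 10 3 13 6 8 11 14
10>7: swap(4,7), hi=6 ⇒ 2 5 1 7 6 3 13 10 8 11 14
6<7: swap(3,4), lo=4 mid=5 ⇒ 2 5 1 6 7 3 13 10 8 11 14
3<7: swap(4,5), lo=5 mid=6 ⇒ 2 5 1 6 3 7 13 10 8 11 14
13>7: swap(6,6), hi=5 ⇒ 2 5 1 6 3 7 13 10 8 11 14
done. lo=5 hi=5; v=2 5 1 6 3 7 13 10 8 11 14

2 5 1 6 3 7 13 10 8 11 14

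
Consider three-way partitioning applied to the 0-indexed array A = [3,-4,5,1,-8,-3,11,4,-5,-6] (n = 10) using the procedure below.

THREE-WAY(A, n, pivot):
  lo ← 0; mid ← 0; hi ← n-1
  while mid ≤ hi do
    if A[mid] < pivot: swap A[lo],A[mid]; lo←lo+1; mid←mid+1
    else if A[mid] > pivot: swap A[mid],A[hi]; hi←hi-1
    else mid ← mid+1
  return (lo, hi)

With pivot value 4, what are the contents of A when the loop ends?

[3,-4,-6,1,-8,-3,-5,4,11,5]

pivot = 4; lo=0, mid=0, hi=9
A[mid]=3<4: swap A[0],A[0]; lo=1,mid=1 → [3,-4,5,1,-8,-3,11,4,-5,-6]
A[mid]=-4<4: swap A[1],A[1]; lo=2,mid=2 → [3,-4,5,1,-8,-3,11,4,-5,-6]
A[mid]=5>4: swap A[2],A[9]; hi=8 → [3,-4,-6,1,-8,-3,11,4,-5,5]
A[mid]=-6<4: swap A[2],A[2]; lo=3,mid=3 → [3,-4,-6,1,-8,-3,11,4,-5,5]
A[mid]=1<4: swap A[3],A[3]; lo=4,mid=4 → [3,-4,-6,1,-8,-3,11,4,-5,5]
A[mid]=-8<4: swap A[4],A[4]; lo=5,mid=5 → [3,-4,-6,1,-8,-3,11,4,-5,5]
A[mid]=-3<4: swap A[5],A[5]; lo=6,mid=6 → [3,-4,-6,1,-8,-3,11,4,-5,5]
A[mid]=11>4: swap A[6],A[8]; hi=7 → [3,-4,-6,1,-8,-3,-5,4,11,5]
A[mid]=-5<4: swap A[6],A[6]; lo=7,mid=7 → [3,-4,-6,1,-8,-3,-5,4,11,5]
A[mid]=4=4: mid=8
end: lo=7, hi=7; A = [3,-4,-6,1,-8,-3,-5,4,11,5]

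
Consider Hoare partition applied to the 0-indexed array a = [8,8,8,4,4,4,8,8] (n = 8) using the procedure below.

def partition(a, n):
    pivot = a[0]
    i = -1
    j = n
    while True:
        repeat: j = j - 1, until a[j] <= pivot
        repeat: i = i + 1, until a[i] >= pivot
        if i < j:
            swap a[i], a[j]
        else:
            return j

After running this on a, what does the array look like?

pivot=8
j stops at 7 (8), i stops at 0 (8); swap ⇒ [8,8,8,4,4,4,8,8]
j stops at 6 (8), i stops at 1 (8); swap ⇒ [8,8,8,4,4,4,8,8]
j stops at 5 (4), i stops at 2 (8); swap ⇒ [8,8,4,4,4,8,8,8]
j stops at 4, i stops at 5; i≥j ⇒ return 4. a=[8,8,4,4,4,8,8,8]

[8,8,4,4,4,8,8,8]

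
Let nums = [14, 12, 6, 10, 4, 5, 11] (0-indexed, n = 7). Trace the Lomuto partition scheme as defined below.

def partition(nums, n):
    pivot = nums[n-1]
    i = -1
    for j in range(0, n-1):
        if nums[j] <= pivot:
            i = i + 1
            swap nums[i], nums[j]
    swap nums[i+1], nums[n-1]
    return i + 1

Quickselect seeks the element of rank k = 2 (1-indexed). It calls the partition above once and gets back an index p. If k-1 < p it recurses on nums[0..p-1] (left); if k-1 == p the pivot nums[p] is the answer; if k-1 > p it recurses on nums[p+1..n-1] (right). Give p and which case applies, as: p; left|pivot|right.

pivot=11, i=-1
j=0: 14>11, skip
j=1: 12>11, skip
j=2: 6≤11, i=0, swap(0,2) ⇒ [6, 12, 14, 10, 4, 5, 11]
j=3: 10≤11, i=1, swap(1,3) ⇒ [6, 10, 14, 12, 4, 5, 11]
j=4: 4≤11, i=2, swap(2,4) ⇒ [6, 10, 4, 12, 14, 5, 11]
j=5: 5≤11, i=3, swap(3,5) ⇒ [6, 10, 4, 5, 14, 12, 11]
swap(4,6) ⇒ [6, 10, 4, 5, 11, 12, 14]; return 4
p = 4; k-1 = 1 < 4 ⇒ left

4; left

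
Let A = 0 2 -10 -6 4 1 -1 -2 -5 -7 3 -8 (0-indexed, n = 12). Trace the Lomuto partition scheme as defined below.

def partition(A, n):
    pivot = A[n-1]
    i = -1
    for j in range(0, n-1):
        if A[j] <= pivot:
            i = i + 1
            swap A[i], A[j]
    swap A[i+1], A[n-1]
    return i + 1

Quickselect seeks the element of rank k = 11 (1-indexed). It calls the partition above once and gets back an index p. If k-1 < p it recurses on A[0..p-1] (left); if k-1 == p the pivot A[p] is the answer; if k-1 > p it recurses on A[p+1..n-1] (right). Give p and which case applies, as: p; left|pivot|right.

pivot=-8, i=-1
j=0: 0>-8, skip
j=1: 2>-8, skip
j=2: -10≤-8, i=0, swap(0,2) ⇒ -10 2 0 -6 4 1 -1 -2 -5 -7 3 -8
j=3: -6>-8, skip
j=4: 4>-8, skip
j=5: 1>-8, skip
j=6: -1>-8, skip
j=7: -2>-8, skip
j=8: -5>-8, skip
j=9: -7>-8, skip
j=10: 3>-8, skip
swap(1,11) ⇒ -10 -8 0 -6 4 1 -1 -2 -5 -7 3 2; return 1
p = 1; k-1 = 10 > 1 ⇒ right

1; right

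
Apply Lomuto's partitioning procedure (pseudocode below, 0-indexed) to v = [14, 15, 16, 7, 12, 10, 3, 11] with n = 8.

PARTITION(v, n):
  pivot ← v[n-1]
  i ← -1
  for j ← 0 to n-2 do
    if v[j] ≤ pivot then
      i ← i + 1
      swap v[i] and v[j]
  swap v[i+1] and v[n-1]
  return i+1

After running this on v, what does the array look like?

pivot = v[7] = 11; i = -1
j=0: v[0]=14 > 11 → no swap
j=1: v[1]=15 > 11 → no swap
j=2: v[2]=16 > 11 → no swap
j=3: v[3]=7 ≤ 11 → i=0, swap v[0],v[3] → [7, 15, 16, 14, 12, 10, 3, 11]
j=4: v[4]=12 > 11 → no swap
j=5: v[5]=10 ≤ 11 → i=1, swap v[1],v[5] → [7, 10, 16, 14, 12, 15, 3, 11]
j=6: v[6]=3 ≤ 11 → i=2, swap v[2],v[6] → [7, 10, 3, 14, 12, 15, 16, 11]
final swap v[3],v[7] → [7, 10, 3, 11, 12, 15, 16, 14]; return 3

[7, 10, 3, 11, 12, 15, 16, 14]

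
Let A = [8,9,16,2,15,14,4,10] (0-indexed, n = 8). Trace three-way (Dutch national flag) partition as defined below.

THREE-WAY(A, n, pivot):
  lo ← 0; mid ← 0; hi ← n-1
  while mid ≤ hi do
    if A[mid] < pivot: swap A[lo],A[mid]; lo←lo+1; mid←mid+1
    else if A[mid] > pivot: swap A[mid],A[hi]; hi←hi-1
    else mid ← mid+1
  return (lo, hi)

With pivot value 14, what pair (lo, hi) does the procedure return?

pivot = 14; lo=0, mid=0, hi=7
A[mid]=8<14: swap A[0],A[0]; lo=1,mid=1 → [8,9,16,2,15,14,4,10]
A[mid]=9<14: swap A[1],A[1]; lo=2,mid=2 → [8,9,16,2,15,14,4,10]
A[mid]=16>14: swap A[2],A[7]; hi=6 → [8,9,10,2,15,14,4,16]
A[mid]=10<14: swap A[2],A[2]; lo=3,mid=3 → [8,9,10,2,15,14,4,16]
A[mid]=2<14: swap A[3],A[3]; lo=4,mid=4 → [8,9,10,2,15,14,4,16]
A[mid]=15>14: swap A[4],A[6]; hi=5 → [8,9,10,2,4,14,15,16]
A[mid]=4<14: swap A[4],A[4]; lo=5,mid=5 → [8,9,10,2,4,14,15,16]
A[mid]=14=14: mid=6
end: lo=5, hi=5; A = [8,9,10,2,4,14,15,16]

(5, 5)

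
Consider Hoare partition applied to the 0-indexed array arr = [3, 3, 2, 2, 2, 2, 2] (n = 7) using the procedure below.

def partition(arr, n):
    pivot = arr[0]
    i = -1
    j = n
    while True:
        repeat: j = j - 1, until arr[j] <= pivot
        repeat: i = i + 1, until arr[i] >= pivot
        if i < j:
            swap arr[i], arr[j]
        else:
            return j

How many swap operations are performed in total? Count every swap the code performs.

pivot=3
j stops at 6 (2), i stops at 0 (3); swap ⇒ [2, 3, 2, 2, 2, 2, 3]
j stops at 5 (2), i stops at 1 (3); swap ⇒ [2, 2, 2, 2, 2, 3, 3]
j stops at 4, i stops at 5; i≥j ⇒ return 4. arr=[2, 2, 2, 2, 2, 3, 3]

2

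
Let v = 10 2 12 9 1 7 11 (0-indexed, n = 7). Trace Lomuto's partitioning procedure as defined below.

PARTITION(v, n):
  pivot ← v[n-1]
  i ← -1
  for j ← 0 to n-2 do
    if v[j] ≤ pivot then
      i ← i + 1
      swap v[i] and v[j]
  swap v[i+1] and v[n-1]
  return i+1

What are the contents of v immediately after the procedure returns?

10 2 9 1 7 11 12

pivot=11, i=-1
j=0: 10≤11, i=0, swap(0,0) ⇒ 10 2 12 9 1 7 11
j=1: 2≤11, i=1, swap(1,1) ⇒ 10 2 12 9 1 7 11
j=2: 12>11, skip
j=3: 9≤11, i=2, swap(2,3) ⇒ 10 2 9 12 1 7 11
j=4: 1≤11, i=3, swap(3,4) ⇒ 10 2 9 1 12 7 11
j=5: 7≤11, i=4, swap(4,5) ⇒ 10 2 9 1 7 12 11
swap(5,6) ⇒ 10 2 9 1 7 11 12; return 5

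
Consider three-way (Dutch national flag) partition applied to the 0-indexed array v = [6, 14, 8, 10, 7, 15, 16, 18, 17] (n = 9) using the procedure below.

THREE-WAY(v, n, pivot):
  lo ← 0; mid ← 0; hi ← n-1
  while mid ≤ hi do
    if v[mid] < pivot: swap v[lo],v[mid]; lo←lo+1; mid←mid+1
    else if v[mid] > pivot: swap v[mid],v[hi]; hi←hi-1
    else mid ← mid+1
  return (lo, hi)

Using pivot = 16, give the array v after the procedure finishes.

lo=0 mid=0 hi=8
6<16: swap(0,0), lo=1 mid=1 ⇒ [6, 14, 8, 10, 7, 15, 16, 18, 17]
14<16: swap(1,1), lo=2 mid=2 ⇒ [6, 14, 8, 10, 7, 15, 16, 18, 17]
8<16: swap(2,2), lo=3 mid=3 ⇒ [6, 14, 8, 10, 7, 15, 16, 18, 17]
10<16: swap(3,3), lo=4 mid=4 ⇒ [6, 14, 8, 10, 7, 15, 16, 18, 17]
7<16: swap(4,4), lo=5 mid=5 ⇒ [6, 14, 8, 10, 7, 15, 16, 18, 17]
15<16: swap(5,5), lo=6 mid=6 ⇒ [6, 14, 8, 10, 7, 15, 16, 18, 17]
16=16: mid=7
18>16: swap(7,8), hi=7 ⇒ [6, 14, 8, 10, 7, 15, 16, 17, 18]
17>16: swap(7,7), hi=6 ⇒ [6, 14, 8, 10, 7, 15, 16, 17, 18]
done. lo=6 hi=6; v=[6, 14, 8, 10, 7, 15, 16, 17, 18]

[6, 14, 8, 10, 7, 15, 16, 17, 18]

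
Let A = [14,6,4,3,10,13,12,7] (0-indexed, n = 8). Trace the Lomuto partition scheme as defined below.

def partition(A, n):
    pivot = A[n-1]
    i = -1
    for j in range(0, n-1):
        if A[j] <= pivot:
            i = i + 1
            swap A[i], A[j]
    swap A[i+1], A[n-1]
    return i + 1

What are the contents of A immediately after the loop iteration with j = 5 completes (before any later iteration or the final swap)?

[6,4,3,14,10,13,12,7]

pivot = A[7] = 7; i = -1
j=0: A[0]=14 > 7 → no swap
j=1: A[1]=6 ≤ 7 → i=0, swap A[0],A[1] → [6,14,4,3,10,13,12,7]
j=2: A[2]=4 ≤ 7 → i=1, swap A[1],A[2] → [6,4,14,3,10,13,12,7]
j=3: A[3]=3 ≤ 7 → i=2, swap A[2],A[3] → [6,4,3,14,10,13,12,7]
j=4: A[4]=10 > 7 → no swap
j=5: A[5]=13 > 7 → no swap
(after j=5) A = [6,4,3,14,10,13,12,7]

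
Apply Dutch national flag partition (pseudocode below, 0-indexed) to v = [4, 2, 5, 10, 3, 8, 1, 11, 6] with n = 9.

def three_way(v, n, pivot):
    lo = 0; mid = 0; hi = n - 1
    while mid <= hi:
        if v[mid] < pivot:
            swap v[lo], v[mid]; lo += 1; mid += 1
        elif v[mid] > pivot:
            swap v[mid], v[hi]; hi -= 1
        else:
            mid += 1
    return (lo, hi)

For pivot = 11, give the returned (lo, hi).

(8, 8)

lo=0 mid=0 hi=8
4<11: swap(0,0), lo=1 mid=1 ⇒ [4, 2, 5, 10, 3, 8, 1, 11, 6]
2<11: swap(1,1), lo=2 mid=2 ⇒ [4, 2, 5, 10, 3, 8, 1, 11, 6]
5<11: swap(2,2), lo=3 mid=3 ⇒ [4, 2, 5, 10, 3, 8, 1, 11, 6]
10<11: swap(3,3), lo=4 mid=4 ⇒ [4, 2, 5, 10, 3, 8, 1, 11, 6]
3<11: swap(4,4), lo=5 mid=5 ⇒ [4, 2, 5, 10, 3, 8, 1, 11, 6]
8<11: swap(5,5), lo=6 mid=6 ⇒ [4, 2, 5, 10, 3, 8, 1, 11, 6]
1<11: swap(6,6), lo=7 mid=7 ⇒ [4, 2, 5, 10, 3, 8, 1, 11, 6]
11=11: mid=8
6<11: swap(7,8), lo=8 mid=9 ⇒ [4, 2, 5, 10, 3, 8, 1, 6, 11]
done. lo=8 hi=8; v=[4, 2, 5, 10, 3, 8, 1, 6, 11]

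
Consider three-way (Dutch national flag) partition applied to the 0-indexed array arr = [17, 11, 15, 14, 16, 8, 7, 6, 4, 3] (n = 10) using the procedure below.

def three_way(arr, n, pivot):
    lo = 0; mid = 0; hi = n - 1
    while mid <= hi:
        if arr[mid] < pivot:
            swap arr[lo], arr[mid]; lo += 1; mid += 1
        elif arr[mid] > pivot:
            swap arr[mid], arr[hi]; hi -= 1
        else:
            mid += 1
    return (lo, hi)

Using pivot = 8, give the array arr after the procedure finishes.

[3, 4, 6, 7, 8, 16, 14, 15, 11, 17]

pivot = 8; lo=0, mid=0, hi=9
arr[mid]=17>8: swap arr[0],arr[9]; hi=8 → [3, 11, 15, 14, 16, 8, 7, 6, 4, 17]
arr[mid]=3<8: swap arr[0],arr[0]; lo=1,mid=1 → [3, 11, 15, 14, 16, 8, 7, 6, 4, 17]
arr[mid]=11>8: swap arr[1],arr[8]; hi=7 → [3, 4, 15, 14, 16, 8, 7, 6, 11, 17]
arr[mid]=4<8: swap arr[1],arr[1]; lo=2,mid=2 → [3, 4, 15, 14, 16, 8, 7, 6, 11, 17]
arr[mid]=15>8: swap arr[2],arr[7]; hi=6 → [3, 4, 6, 14, 16, 8, 7, 15, 11, 17]
arr[mid]=6<8: swap arr[2],arr[2]; lo=3,mid=3 → [3, 4, 6, 14, 16, 8, 7, 15, 11, 17]
arr[mid]=14>8: swap arr[3],arr[6]; hi=5 → [3, 4, 6, 7, 16, 8, 14, 15, 11, 17]
arr[mid]=7<8: swap arr[3],arr[3]; lo=4,mid=4 → [3, 4, 6, 7, 16, 8, 14, 15, 11, 17]
arr[mid]=16>8: swap arr[4],arr[5]; hi=4 → [3, 4, 6, 7, 8, 16, 14, 15, 11, 17]
arr[mid]=8=8: mid=5
end: lo=4, hi=4; arr = [3, 4, 6, 7, 8, 16, 14, 15, 11, 17]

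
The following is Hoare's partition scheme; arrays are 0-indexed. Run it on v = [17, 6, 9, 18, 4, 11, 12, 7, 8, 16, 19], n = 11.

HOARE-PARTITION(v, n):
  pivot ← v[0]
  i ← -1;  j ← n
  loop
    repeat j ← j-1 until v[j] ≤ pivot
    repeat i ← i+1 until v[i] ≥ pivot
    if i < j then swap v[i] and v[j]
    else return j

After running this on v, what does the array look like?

[16, 6, 9, 8, 4, 11, 12, 7, 18, 17, 19]

pivot=17
j stops at 9 (16), i stops at 0 (17); swap ⇒ [16, 6, 9, 18, 4, 11, 12, 7, 8, 17, 19]
j stops at 8 (8), i stops at 3 (18); swap ⇒ [16, 6, 9, 8, 4, 11, 12, 7, 18, 17, 19]
j stops at 7, i stops at 8; i≥j ⇒ return 7. v=[16, 6, 9, 8, 4, 11, 12, 7, 18, 17, 19]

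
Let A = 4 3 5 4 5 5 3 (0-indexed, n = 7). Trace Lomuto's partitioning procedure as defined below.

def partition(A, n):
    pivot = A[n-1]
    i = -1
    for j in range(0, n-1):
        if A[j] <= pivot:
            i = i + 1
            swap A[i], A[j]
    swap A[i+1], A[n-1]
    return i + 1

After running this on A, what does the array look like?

pivot = A[6] = 3; i = -1
j=0: A[0]=4 > 3 → no swap
j=1: A[1]=3 ≤ 3 → i=0, swap A[0],A[1] → 3 4 5 4 5 5 3
j=2: A[2]=5 > 3 → no swap
j=3: A[3]=4 > 3 → no swap
j=4: A[4]=5 > 3 → no swap
j=5: A[5]=5 > 3 → no swap
final swap A[1],A[6] → 3 3 5 4 5 5 4; return 1

3 3 5 4 5 5 4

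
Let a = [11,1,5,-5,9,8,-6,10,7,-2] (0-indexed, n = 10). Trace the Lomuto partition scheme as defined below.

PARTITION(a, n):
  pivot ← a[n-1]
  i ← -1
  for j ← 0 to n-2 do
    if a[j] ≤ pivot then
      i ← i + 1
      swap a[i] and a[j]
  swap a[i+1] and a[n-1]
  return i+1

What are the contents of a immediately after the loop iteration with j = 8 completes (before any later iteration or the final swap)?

pivot = a[9] = -2; i = -1
j=0: a[0]=11 > -2 → no swap
j=1: a[1]=1 > -2 → no swap
j=2: a[2]=5 > -2 → no swap
j=3: a[3]=-5 ≤ -2 → i=0, swap a[0],a[3] → [-5,1,5,11,9,8,-6,10,7,-2]
j=4: a[4]=9 > -2 → no swap
j=5: a[5]=8 > -2 → no swap
j=6: a[6]=-6 ≤ -2 → i=1, swap a[1],a[6] → [-5,-6,5,11,9,8,1,10,7,-2]
j=7: a[7]=10 > -2 → no swap
j=8: a[8]=7 > -2 → no swap
(after j=8) a = [-5,-6,5,11,9,8,1,10,7,-2]

[-5,-6,5,11,9,8,1,10,7,-2]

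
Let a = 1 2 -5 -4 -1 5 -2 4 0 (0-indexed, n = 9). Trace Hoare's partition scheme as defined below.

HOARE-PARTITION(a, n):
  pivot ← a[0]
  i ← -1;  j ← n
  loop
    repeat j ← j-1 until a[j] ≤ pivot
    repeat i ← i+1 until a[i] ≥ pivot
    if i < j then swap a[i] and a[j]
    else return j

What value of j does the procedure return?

4

pivot=1
j stops at 8 (0), i stops at 0 (1); swap ⇒ 0 2 -5 -4 -1 5 -2 4 1
j stops at 6 (-2), i stops at 1 (2); swap ⇒ 0 -2 -5 -4 -1 5 2 4 1
j stops at 4, i stops at 5; i≥j ⇒ return 4. a=0 -2 -5 -4 -1 5 2 4 1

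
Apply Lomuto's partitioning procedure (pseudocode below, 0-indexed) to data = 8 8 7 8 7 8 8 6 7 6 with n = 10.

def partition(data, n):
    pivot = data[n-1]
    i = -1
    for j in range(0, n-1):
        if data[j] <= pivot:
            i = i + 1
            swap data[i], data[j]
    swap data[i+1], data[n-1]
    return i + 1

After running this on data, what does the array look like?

pivot=6, i=-1
j=0: 8>6, skip
j=1: 8>6, skip
j=2: 7>6, skip
j=3: 8>6, skip
j=4: 7>6, skip
j=5: 8>6, skip
j=6: 8>6, skip
j=7: 6≤6, i=0, swap(0,7) ⇒ 6 8 7 8 7 8 8 8 7 6
j=8: 7>6, skip
swap(1,9) ⇒ 6 6 7 8 7 8 8 8 7 8; return 1

6 6 7 8 7 8 8 8 7 8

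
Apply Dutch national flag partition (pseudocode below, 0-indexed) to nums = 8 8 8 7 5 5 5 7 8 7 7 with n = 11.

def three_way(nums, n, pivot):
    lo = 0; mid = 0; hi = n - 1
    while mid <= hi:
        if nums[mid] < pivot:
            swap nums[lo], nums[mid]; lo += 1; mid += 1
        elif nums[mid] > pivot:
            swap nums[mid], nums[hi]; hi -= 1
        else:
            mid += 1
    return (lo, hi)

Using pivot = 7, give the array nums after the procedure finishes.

pivot = 7; lo=0, mid=0, hi=10
nums[mid]=8>7: swap nums[0],nums[10]; hi=9 → 7 8 8 7 5 5 5 7 8 7 8
nums[mid]=7=7: mid=1
nums[mid]=8>7: swap nums[1],nums[9]; hi=8 → 7 7 8 7 5 5 5 7 8 8 8
nums[mid]=7=7: mid=2
nums[mid]=8>7: swap nums[2],nums[8]; hi=7 → 7 7 8 7 5 5 5 7 8 8 8
nums[mid]=8>7: swap nums[2],nums[7]; hi=6 → 7 7 7 7 5 5 5 8 8 8 8
nums[mid]=7=7: mid=3
nums[mid]=7=7: mid=4
nums[mid]=5<7: swap nums[0],nums[4]; lo=1,mid=5 → 5 7 7 7 7 5 5 8 8 8 8
nums[mid]=5<7: swap nums[1],nums[5]; lo=2,mid=6 → 5 5 7 7 7 7 5 8 8 8 8
nums[mid]=5<7: swap nums[2],nums[6]; lo=3,mid=7 → 5 5 5 7 7 7 7 8 8 8 8
end: lo=3, hi=6; nums = 5 5 5 7 7 7 7 8 8 8 8

5 5 5 7 7 7 7 8 8 8 8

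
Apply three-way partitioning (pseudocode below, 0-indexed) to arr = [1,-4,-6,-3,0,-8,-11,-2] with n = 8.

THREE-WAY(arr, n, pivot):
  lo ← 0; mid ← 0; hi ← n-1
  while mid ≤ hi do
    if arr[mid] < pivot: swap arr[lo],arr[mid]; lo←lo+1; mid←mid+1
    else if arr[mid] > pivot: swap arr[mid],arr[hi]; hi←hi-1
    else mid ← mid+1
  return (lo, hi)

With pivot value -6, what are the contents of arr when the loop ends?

lo=0 mid=0 hi=7
1>-6: swap(0,7), hi=6 ⇒ [-2,-4,-6,-3,0,-8,-11,1]
-2>-6: swap(0,6), hi=5 ⇒ [-11,-4,-6,-3,0,-8,-2,1]
-11<-6: swap(0,0), lo=1 mid=1 ⇒ [-11,-4,-6,-3,0,-8,-2,1]
-4>-6: swap(1,5), hi=4 ⇒ [-11,-8,-6,-3,0,-4,-2,1]
-8<-6: swap(1,1), lo=2 mid=2 ⇒ [-11,-8,-6,-3,0,-4,-2,1]
-6=-6: mid=3
-3>-6: swap(3,4), hi=3 ⇒ [-11,-8,-6,0,-3,-4,-2,1]
0>-6: swap(3,3), hi=2 ⇒ [-11,-8,-6,0,-3,-4,-2,1]
done. lo=2 hi=2; arr=[-11,-8,-6,0,-3,-4,-2,1]

[-11,-8,-6,0,-3,-4,-2,1]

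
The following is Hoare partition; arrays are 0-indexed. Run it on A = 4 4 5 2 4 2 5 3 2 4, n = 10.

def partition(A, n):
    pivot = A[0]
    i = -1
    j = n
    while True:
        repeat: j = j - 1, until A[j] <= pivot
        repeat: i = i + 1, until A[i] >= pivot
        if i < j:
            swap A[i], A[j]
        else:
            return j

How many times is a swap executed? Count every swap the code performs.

4

pivot = A[0] = 4; i = -1, j = 10
j→9 (A[9]=4≤4), i→0 (A[0]=4≥4); i<j, swap → 4 4 5 2 4 2 5 3 2 4
j→8 (A[8]=2≤4), i→1 (A[1]=4≥4); i<j, swap → 4 2 5 2 4 2 5 3 4 4
j→7 (A[7]=3≤4), i→2 (A[2]=5≥4); i<j, swap → 4 2 3 2 4 2 5 5 4 4
j→5 (A[5]=2≤4), i→4 (A[4]=4≥4); i<j, swap → 4 2 3 2 2 4 5 5 4 4
j→4, i→5; i≥j, return j=4. A = 4 2 3 2 2 4 5 5 4 4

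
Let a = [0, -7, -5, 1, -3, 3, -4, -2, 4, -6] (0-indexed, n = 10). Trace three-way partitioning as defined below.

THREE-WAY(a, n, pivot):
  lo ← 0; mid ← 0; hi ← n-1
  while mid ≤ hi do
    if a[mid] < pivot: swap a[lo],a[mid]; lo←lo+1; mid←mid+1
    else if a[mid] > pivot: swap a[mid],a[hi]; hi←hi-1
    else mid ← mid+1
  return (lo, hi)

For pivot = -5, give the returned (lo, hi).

pivot = -5; lo=0, mid=0, hi=9
a[mid]=0>-5: swap a[0],a[9]; hi=8 → [-6, -7, -5, 1, -3, 3, -4, -2, 4, 0]
a[mid]=-6<-5: swap a[0],a[0]; lo=1,mid=1 → [-6, -7, -5, 1, -3, 3, -4, -2, 4, 0]
a[mid]=-7<-5: swap a[1],a[1]; lo=2,mid=2 → [-6, -7, -5, 1, -3, 3, -4, -2, 4, 0]
a[mid]=-5=-5: mid=3
a[mid]=1>-5: swap a[3],a[8]; hi=7 → [-6, -7, -5, 4, -3, 3, -4, -2, 1, 0]
a[mid]=4>-5: swap a[3],a[7]; hi=6 → [-6, -7, -5, -2, -3, 3, -4, 4, 1, 0]
a[mid]=-2>-5: swap a[3],a[6]; hi=5 → [-6, -7, -5, -4, -3, 3, -2, 4, 1, 0]
a[mid]=-4>-5: swap a[3],a[5]; hi=4 → [-6, -7, -5, 3, -3, -4, -2, 4, 1, 0]
a[mid]=3>-5: swap a[3],a[4]; hi=3 → [-6, -7, -5, -3, 3, -4, -2, 4, 1, 0]
a[mid]=-3>-5: swap a[3],a[3]; hi=2 → [-6, -7, -5, -3, 3, -4, -2, 4, 1, 0]
end: lo=2, hi=2; a = [-6, -7, -5, -3, 3, -4, -2, 4, 1, 0]

(2, 2)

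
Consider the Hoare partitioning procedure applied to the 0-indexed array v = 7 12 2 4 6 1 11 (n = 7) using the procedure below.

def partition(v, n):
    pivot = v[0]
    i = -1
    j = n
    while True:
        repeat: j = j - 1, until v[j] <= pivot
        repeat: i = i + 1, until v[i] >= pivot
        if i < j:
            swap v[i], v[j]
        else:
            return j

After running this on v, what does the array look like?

1 6 2 4 12 7 11

pivot = v[0] = 7; i = -1, j = 7
j→5 (v[5]=1≤7), i→0 (v[0]=7≥7); i<j, swap → 1 12 2 4 6 7 11
j→4 (v[4]=6≤7), i→1 (v[1]=12≥7); i<j, swap → 1 6 2 4 12 7 11
j→3, i→4; i≥j, return j=3. v = 1 6 2 4 12 7 11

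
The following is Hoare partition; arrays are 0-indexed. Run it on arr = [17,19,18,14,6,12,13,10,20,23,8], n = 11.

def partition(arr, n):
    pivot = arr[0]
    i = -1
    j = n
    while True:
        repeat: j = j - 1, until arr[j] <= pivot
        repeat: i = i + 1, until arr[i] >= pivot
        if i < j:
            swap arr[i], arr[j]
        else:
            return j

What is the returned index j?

5

pivot = arr[0] = 17; i = -1, j = 11
j→10 (arr[10]=8≤17), i→0 (arr[0]=17≥17); i<j, swap → [8,19,18,14,6,12,13,10,20,23,17]
j→7 (arr[7]=10≤17), i→1 (arr[1]=19≥17); i<j, swap → [8,10,18,14,6,12,13,19,20,23,17]
j→6 (arr[6]=13≤17), i→2 (arr[2]=18≥17); i<j, swap → [8,10,13,14,6,12,18,19,20,23,17]
j→5, i→6; i≥j, return j=5. arr = [8,10,13,14,6,12,18,19,20,23,17]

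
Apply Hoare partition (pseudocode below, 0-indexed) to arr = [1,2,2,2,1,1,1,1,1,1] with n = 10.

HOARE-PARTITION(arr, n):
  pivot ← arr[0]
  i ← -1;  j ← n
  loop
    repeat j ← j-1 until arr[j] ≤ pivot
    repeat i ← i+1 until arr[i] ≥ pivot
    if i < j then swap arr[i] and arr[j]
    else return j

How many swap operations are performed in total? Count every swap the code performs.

5

pivot = arr[0] = 1; i = -1, j = 10
j→9 (arr[9]=1≤1), i→0 (arr[0]=1≥1); i<j, swap → [1,2,2,2,1,1,1,1,1,1]
j→8 (arr[8]=1≤1), i→1 (arr[1]=2≥1); i<j, swap → [1,1,2,2,1,1,1,1,2,1]
j→7 (arr[7]=1≤1), i→2 (arr[2]=2≥1); i<j, swap → [1,1,1,2,1,1,1,2,2,1]
j→6 (arr[6]=1≤1), i→3 (arr[3]=2≥1); i<j, swap → [1,1,1,1,1,1,2,2,2,1]
j→5 (arr[5]=1≤1), i→4 (arr[4]=1≥1); i<j, swap → [1,1,1,1,1,1,2,2,2,1]
j→4, i→5; i≥j, return j=4. arr = [1,1,1,1,1,1,2,2,2,1]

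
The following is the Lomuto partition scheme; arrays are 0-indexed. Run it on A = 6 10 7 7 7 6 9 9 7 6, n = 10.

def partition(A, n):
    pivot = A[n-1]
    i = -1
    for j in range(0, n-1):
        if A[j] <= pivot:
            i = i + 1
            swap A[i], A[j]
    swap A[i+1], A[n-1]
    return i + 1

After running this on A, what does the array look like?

pivot=6, i=-1
j=0: 6≤6, i=0, swap(0,0) ⇒ 6 10 7 7 7 6 9 9 7 6
j=1: 10>6, skip
j=2: 7>6, skip
j=3: 7>6, skip
j=4: 7>6, skip
j=5: 6≤6, i=1, swap(1,5) ⇒ 6 6 7 7 7 10 9 9 7 6
j=6: 9>6, skip
j=7: 9>6, skip
j=8: 7>6, skip
swap(2,9) ⇒ 6 6 6 7 7 10 9 9 7 7; return 2

6 6 6 7 7 10 9 9 7 7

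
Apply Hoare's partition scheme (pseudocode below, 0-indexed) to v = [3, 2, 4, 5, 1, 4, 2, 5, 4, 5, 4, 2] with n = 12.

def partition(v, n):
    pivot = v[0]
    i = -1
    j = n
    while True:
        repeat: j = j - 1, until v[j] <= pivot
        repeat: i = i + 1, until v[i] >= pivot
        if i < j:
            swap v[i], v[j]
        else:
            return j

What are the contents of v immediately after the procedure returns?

pivot = v[0] = 3; i = -1, j = 12
j→11 (v[11]=2≤3), i→0 (v[0]=3≥3); i<j, swap → [2, 2, 4, 5, 1, 4, 2, 5, 4, 5, 4, 3]
j→6 (v[6]=2≤3), i→2 (v[2]=4≥3); i<j, swap → [2, 2, 2, 5, 1, 4, 4, 5, 4, 5, 4, 3]
j→4 (v[4]=1≤3), i→3 (v[3]=5≥3); i<j, swap → [2, 2, 2, 1, 5, 4, 4, 5, 4, 5, 4, 3]
j→3, i→4; i≥j, return j=3. v = [2, 2, 2, 1, 5, 4, 4, 5, 4, 5, 4, 3]

[2, 2, 2, 1, 5, 4, 4, 5, 4, 5, 4, 3]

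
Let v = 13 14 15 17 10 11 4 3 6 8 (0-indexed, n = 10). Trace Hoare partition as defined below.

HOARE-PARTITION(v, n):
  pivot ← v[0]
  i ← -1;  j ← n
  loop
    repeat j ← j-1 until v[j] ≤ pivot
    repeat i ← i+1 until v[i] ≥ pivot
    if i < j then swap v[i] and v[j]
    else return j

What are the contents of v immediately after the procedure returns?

8 6 3 4 10 11 17 15 14 13

pivot=13
j stops at 9 (8), i stops at 0 (13); swap ⇒ 8 14 15 17 10 11 4 3 6 13
j stops at 8 (6), i stops at 1 (14); swap ⇒ 8 6 15 17 10 11 4 3 14 13
j stops at 7 (3), i stops at 2 (15); swap ⇒ 8 6 3 17 10 11 4 15 14 13
j stops at 6 (4), i stops at 3 (17); swap ⇒ 8 6 3 4 10 11 17 15 14 13
j stops at 5, i stops at 6; i≥j ⇒ return 5. v=8 6 3 4 10 11 17 15 14 13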